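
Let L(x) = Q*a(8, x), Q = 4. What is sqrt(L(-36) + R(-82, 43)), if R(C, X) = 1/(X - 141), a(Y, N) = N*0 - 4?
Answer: I*sqrt(3138)/14 ≈ 4.0013*I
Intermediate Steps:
a(Y, N) = -4 (a(Y, N) = 0 - 4 = -4)
R(C, X) = 1/(-141 + X)
L(x) = -16 (L(x) = 4*(-4) = -16)
sqrt(L(-36) + R(-82, 43)) = sqrt(-16 + 1/(-141 + 43)) = sqrt(-16 + 1/(-98)) = sqrt(-16 - 1/98) = sqrt(-1569/98) = I*sqrt(3138)/14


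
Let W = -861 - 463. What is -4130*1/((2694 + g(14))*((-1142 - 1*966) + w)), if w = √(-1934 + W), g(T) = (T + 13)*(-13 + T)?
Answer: 4353020/6050037381 + 2065*I*√362/2016679127 ≈ 0.0007195 + 1.9482e-5*I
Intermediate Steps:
g(T) = (-13 + T)*(13 + T) (g(T) = (13 + T)*(-13 + T) = (-13 + T)*(13 + T))
W = -1324
w = 3*I*√362 (w = √(-1934 - 1324) = √(-3258) = 3*I*√362 ≈ 57.079*I)
-4130*1/((2694 + g(14))*((-1142 - 1*966) + w)) = -4130*1/((2694 + (-169 + 14²))*((-1142 - 1*966) + 3*I*√362)) = -4130*1/((2694 + (-169 + 196))*((-1142 - 966) + 3*I*√362)) = -4130*1/((-2108 + 3*I*√362)*(2694 + 27)) = -4130*1/(2721*(-2108 + 3*I*√362)) = -4130/(-5735868 + 8163*I*√362)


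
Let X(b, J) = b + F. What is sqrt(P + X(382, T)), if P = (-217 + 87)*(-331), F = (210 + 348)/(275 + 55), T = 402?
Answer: sqrt(131326415)/55 ≈ 208.36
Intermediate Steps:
F = 93/55 (F = 558/330 = 558*(1/330) = 93/55 ≈ 1.6909)
P = 43030 (P = -130*(-331) = 43030)
X(b, J) = 93/55 + b (X(b, J) = b + 93/55 = 93/55 + b)
sqrt(P + X(382, T)) = sqrt(43030 + (93/55 + 382)) = sqrt(43030 + 21103/55) = sqrt(2387753/55) = sqrt(131326415)/55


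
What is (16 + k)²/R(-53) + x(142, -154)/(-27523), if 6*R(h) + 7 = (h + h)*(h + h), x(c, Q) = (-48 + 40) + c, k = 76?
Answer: 465407782/103018589 ≈ 4.5177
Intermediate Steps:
x(c, Q) = -8 + c
R(h) = -7/6 + 2*h²/3 (R(h) = -7/6 + ((h + h)*(h + h))/6 = -7/6 + ((2*h)*(2*h))/6 = -7/6 + (4*h²)/6 = -7/6 + 2*h²/3)
(16 + k)²/R(-53) + x(142, -154)/(-27523) = (16 + 76)²/(-7/6 + (⅔)*(-53)²) + (-8 + 142)/(-27523) = 92²/(-7/6 + (⅔)*2809) + 134*(-1/27523) = 8464/(-7/6 + 5618/3) - 134/27523 = 8464/(3743/2) - 134/27523 = 8464*(2/3743) - 134/27523 = 16928/3743 - 134/27523 = 465407782/103018589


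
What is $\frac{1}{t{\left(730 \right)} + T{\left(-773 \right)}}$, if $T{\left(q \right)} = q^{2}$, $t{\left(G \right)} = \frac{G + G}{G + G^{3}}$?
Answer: $\frac{532901}{318423801631} \approx 1.6736 \cdot 10^{-6}$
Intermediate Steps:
$t{\left(G \right)} = \frac{2 G}{G + G^{3}}$
$\frac{1}{t{\left(730 \right)} + T{\left(-773 \right)}} = \frac{1}{\frac{2}{1 + 730^{2}} + \left(-773\right)^{2}} = \frac{1}{\frac{2}{1 + 532900} + 597529} = \frac{1}{\frac{2}{532901} + 597529} = \frac{1}{\frac{318423801631}{532901}} = \frac{532901}{318423801631}$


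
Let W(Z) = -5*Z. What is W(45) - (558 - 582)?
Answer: -201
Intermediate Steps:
W(45) - (558 - 582) = -5*45 - (558 - 582) = -225 - 1*(-24) = -225 + 24 = -201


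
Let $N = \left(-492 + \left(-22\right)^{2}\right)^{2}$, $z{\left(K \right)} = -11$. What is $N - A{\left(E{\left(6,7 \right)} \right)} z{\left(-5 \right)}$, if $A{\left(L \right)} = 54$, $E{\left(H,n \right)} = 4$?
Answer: $658$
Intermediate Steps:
$N = 64$ ($N = \left(-492 + 484\right)^{2} = \left(-8\right)^{2} = 64$)
$N - A{\left(E{\left(6,7 \right)} \right)} z{\left(-5 \right)} = 64 - 54 \left(-11\right) = 64 - -594 = 64 + 594 = 658$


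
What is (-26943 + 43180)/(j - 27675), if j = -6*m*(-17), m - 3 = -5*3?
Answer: -1249/2223 ≈ -0.56185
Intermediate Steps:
m = -12 (m = 3 - 5*3 = 3 - 15 = -12)
j = -1224 (j = -6*(-12)*(-17) = 72*(-17) = -1224)
(-26943 + 43180)/(j - 27675) = (-26943 + 43180)/(-1224 - 27675) = 16237/(-28899) = 16237*(-1/28899) = -1249/2223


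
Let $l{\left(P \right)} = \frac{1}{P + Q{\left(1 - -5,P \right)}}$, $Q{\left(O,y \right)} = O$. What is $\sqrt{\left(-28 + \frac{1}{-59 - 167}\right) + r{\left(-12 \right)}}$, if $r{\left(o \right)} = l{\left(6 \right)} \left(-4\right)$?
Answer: $\frac{i \sqrt{13026414}}{678} \approx 5.3233 i$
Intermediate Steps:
$l{\left(P \right)} = \frac{1}{6 + P}$ ($l{\left(P \right)} = \frac{1}{P + \left(1 - -5\right)} = \frac{1}{P + \left(1 + 5\right)} = \frac{1}{P + 6} = \frac{1}{6 + P}$)
$r{\left(o \right)} = - \frac{1}{3}$ ($r{\left(o \right)} = \frac{1}{6 + 6} \left(-4\right) = \frac{1}{12} \left(-4\right) = - \frac{1}{3}$)
$\sqrt{\left(-28 + \frac{1}{-59 - 167}\right) + r{\left(-12 \right)}} = \sqrt{\left(-28 + \frac{1}{-59 - 167}\right) - \frac{1}{3}} = \sqrt{\left(-28 + \frac{1}{-226}\right) - \frac{1}{3}} = \sqrt{\left(-28 - \frac{1}{226}\right) - \frac{1}{3}} = \sqrt{- \frac{6329}{226} - \frac{1}{3}} = \sqrt{- \frac{19213}{678}} = \frac{i \sqrt{13026414}}{678}$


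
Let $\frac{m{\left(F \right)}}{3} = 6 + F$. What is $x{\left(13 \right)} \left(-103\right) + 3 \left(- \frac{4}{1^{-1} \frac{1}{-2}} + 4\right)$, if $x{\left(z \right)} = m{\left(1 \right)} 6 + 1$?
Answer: $-13045$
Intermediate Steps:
$m{\left(F \right)} = 18 + 3 F$ ($m{\left(F \right)} = 3 \left(6 + F\right) = 18 + 3 F$)
$x{\left(z \right)} = 127$ ($x{\left(z \right)} = \left(18 + 3 \cdot 1\right) 6 + 1 = \left(18 + 3\right) 6 + 1 = 21 \cdot 6 + 1 = 126 + 1 = 127$)
$x{\left(13 \right)} \left(-103\right) + 3 \left(- \frac{4}{1^{-1} \frac{1}{-2}} + 4\right) = 127 \left(-103\right) + 3 \left(- \frac{4}{1^{-1} \frac{1}{-2}} + 4\right) = -13081 + 3 \left(- \frac{4}{1 \left(- \frac{1}{2}\right)} + 4\right) = -13081 + 3 \left(- \frac{4}{- \frac{1}{2}} + 4\right) = -13081 + 3 \left(\left(-4\right) \left(-2\right) + 4\right) = -13081 + 3 \left(8 + 4\right) = -13081 + 3 \cdot 12 = -13081 + 36 = -13045$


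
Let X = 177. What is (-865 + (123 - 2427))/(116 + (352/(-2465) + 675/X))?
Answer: -460883515/17404317 ≈ -26.481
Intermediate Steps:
(-865 + (123 - 2427))/(116 + (352/(-2465) + 675/X)) = (-865 + (123 - 2427))/(116 + (352/(-2465) + 675/177)) = (-865 - 2304)/(116 + (352*(-1/2465) + 675*(1/177))) = -3169/(116 + (-352/2465 + 225/59)) = -3169/(116 + 533857/145435) = -3169/17404317/145435 = -3169*145435/17404317 = -460883515/17404317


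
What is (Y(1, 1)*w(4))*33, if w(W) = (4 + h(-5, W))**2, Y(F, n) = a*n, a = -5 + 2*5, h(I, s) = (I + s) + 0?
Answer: 1485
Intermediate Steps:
h(I, s) = I + s
a = 5 (a = -5 + 10 = 5)
Y(F, n) = 5*n
w(W) = (-1 + W)**2 (w(W) = (4 + (-5 + W))**2 = (-1 + W)**2)
(Y(1, 1)*w(4))*33 = ((5*1)*(-1 + 4)**2)*33 = (5*3**2)*33 = (5*9)*33 = 45*33 = 1485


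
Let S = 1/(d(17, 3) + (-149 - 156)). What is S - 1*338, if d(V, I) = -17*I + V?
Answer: -114583/339 ≈ -338.00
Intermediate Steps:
d(V, I) = V - 17*I
S = -1/339 (S = 1/((17 - 17*3) + (-149 - 156)) = 1/((17 - 51) - 305) = 1/(-34 - 305) = 1/(-339) = -1/339 ≈ -0.0029499)
S - 1*338 = -1/339 - 1*338 = -1/339 - 338 = -114583/339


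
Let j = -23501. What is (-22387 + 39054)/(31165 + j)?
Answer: 16667/7664 ≈ 2.1747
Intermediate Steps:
(-22387 + 39054)/(31165 + j) = (-22387 + 39054)/(31165 - 23501) = 16667/7664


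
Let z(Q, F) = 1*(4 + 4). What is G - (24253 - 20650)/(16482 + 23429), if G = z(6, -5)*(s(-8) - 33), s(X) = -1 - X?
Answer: -8305091/39911 ≈ -208.09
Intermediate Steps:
z(Q, F) = 8 (z(Q, F) = 1*8 = 8)
G = -208 (G = 8*((-1 - 1*(-8)) - 33) = 8*((-1 + 8) - 33) = 8*(7 - 33) = 8*(-26) = -208)
G - (24253 - 20650)/(16482 + 23429) = -208 - (24253 - 20650)/(16482 + 23429) = -208 - 3603/39911 = -8305091/39911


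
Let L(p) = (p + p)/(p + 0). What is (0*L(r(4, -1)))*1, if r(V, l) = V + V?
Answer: 0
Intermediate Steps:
r(V, l) = 2*V
L(p) = 2 (L(p) = (2*p)/p = 2)
(0*L(r(4, -1)))*1 = (0*2)*1 = 0*1 = 0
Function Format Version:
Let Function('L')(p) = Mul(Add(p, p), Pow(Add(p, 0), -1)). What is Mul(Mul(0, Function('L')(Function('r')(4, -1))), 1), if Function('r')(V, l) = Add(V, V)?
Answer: 0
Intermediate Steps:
Function('r')(V, l) = Mul(2, V)
Function('L')(p) = 2 (Function('L')(p) = Mul(Mul(2, p), Pow(p, -1)) = 2)
Mul(Mul(0, Function('L')(Function('r')(4, -1))), 1) = Mul(Mul(0, 2), 1) = Mul(0, 1) = 0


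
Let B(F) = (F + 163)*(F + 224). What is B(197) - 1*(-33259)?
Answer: 184819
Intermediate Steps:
B(F) = (163 + F)*(224 + F)
B(197) - 1*(-33259) = (36512 + 197² + 387*197) - 1*(-33259) = (36512 + 38809 + 76239) + 33259 = 151560 + 33259 = 184819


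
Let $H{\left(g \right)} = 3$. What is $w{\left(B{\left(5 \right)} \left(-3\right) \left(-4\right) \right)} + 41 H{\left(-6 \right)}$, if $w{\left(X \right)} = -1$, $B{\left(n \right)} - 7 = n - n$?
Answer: $122$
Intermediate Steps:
$B{\left(n \right)} = 7$ ($B{\left(n \right)} = 7 + \left(n - n\right) = 7 + 0 = 7$)
$w{\left(B{\left(5 \right)} \left(-3\right) \left(-4\right) \right)} + 41 H{\left(-6 \right)} = -1 + 41 \cdot 3 = -1 + 123 = 122$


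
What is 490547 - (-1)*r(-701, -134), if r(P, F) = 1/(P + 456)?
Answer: 120184014/245 ≈ 4.9055e+5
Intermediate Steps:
r(P, F) = 1/(456 + P)
490547 - (-1)*r(-701, -134) = 490547 - (-1)/(456 - 701) = 490547 - (-1)/(-245) = 490547 - (-1)*(-1)/245 = 490547 - 1*1/245 = 490547 - 1/245 = 120184014/245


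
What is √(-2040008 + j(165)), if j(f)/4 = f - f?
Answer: 2*I*√510002 ≈ 1428.3*I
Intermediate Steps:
j(f) = 0 (j(f) = 4*(f - f) = 4*0 = 0)
√(-2040008 + j(165)) = √(-2040008 + 0) = √(-2040008) = 2*I*√510002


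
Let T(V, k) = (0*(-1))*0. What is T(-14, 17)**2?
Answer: 0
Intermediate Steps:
T(V, k) = 0 (T(V, k) = 0*0 = 0)
T(-14, 17)**2 = 0**2 = 0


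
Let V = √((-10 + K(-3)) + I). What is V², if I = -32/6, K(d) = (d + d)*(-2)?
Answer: -10/3 ≈ -3.3333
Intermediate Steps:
K(d) = -4*d (K(d) = (2*d)*(-2) = -4*d)
I = -16/3 (I = -32*⅙ = -16/3 ≈ -5.3333)
V = I*√30/3 (V = √((-10 - 4*(-3)) - 16/3) = √((-10 + 12) - 16/3) = √(2 - 16/3) = √(-10/3) = I*√30/3 ≈ 1.8257*I)
V² = (I*√30/3)² = -10/3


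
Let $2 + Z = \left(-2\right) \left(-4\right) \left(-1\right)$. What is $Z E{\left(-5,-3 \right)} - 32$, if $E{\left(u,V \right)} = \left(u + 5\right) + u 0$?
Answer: $-32$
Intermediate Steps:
$E{\left(u,V \right)} = 5 + u$ ($E{\left(u,V \right)} = \left(5 + u\right) + 0 = 5 + u$)
$Z = -10$ ($Z = -2 + \left(-2\right) \left(-4\right) \left(-1\right) = -2 + 8 \left(-1\right) = -2 - 8 = -10$)
$Z E{\left(-5,-3 \right)} - 32 = - 10 \left(5 - 5\right) - 32 = \left(-10\right) 0 - 32 = 0 - 32 = -32$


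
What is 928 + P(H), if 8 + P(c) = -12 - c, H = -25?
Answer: 933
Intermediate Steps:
P(c) = -20 - c (P(c) = -8 + (-12 - c) = -20 - c)
928 + P(H) = 928 + (-20 - 1*(-25)) = 928 + (-20 + 25) = 928 + 5 = 933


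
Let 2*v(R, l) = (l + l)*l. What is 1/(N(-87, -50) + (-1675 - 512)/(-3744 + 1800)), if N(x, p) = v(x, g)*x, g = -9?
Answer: -8/56367 ≈ -0.00014193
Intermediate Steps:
v(R, l) = l**2 (v(R, l) = ((l + l)*l)/2 = ((2*l)*l)/2 = (2*l**2)/2 = l**2)
N(x, p) = 81*x (N(x, p) = (-9)**2*x = 81*x)
1/(N(-87, -50) + (-1675 - 512)/(-3744 + 1800)) = 1/(81*(-87) + (-1675 - 512)/(-3744 + 1800)) = 1/(-7047 - 2187/(-1944)) = 1/(-7047 - 2187*(-1/1944)) = 1/(-7047 + 9/8) = 1/(-56367/8) = -8/56367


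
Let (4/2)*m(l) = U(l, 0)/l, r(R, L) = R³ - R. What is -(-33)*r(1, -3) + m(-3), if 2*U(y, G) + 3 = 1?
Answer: ⅙ ≈ 0.16667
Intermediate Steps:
U(y, G) = -1 (U(y, G) = -3/2 + (½)*1 = -3/2 + ½ = -1)
m(l) = -1/(2*l) (m(l) = (-1/l)/2 = -1/(2*l))
-(-33)*r(1, -3) + m(-3) = -(-33)*(1³ - 1*1) - ½/(-3) = -(-33)*(1 - 1) - ½*(-⅓) = -(-33)*0 + ⅙ = -11*0 + ⅙ = 0 + ⅙ = ⅙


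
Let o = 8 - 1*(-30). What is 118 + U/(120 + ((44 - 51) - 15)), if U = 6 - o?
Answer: 5766/49 ≈ 117.67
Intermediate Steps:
o = 38 (o = 8 + 30 = 38)
U = -32 (U = 6 - 1*38 = 6 - 38 = -32)
118 + U/(120 + ((44 - 51) - 15)) = 118 - 32/(120 + ((44 - 51) - 15)) = 118 - 32/(120 + (-7 - 15)) = 118 - 32/(120 - 22) = 118 - 32/98 = 118 - 32*1/98 = 118 - 16/49 = 5766/49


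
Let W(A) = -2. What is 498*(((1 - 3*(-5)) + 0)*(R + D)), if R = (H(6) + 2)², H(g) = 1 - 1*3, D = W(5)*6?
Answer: -95616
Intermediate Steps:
D = -12 (D = -2*6 = -12)
H(g) = -2 (H(g) = 1 - 3 = -2)
R = 0 (R = (-2 + 2)² = 0² = 0)
498*(((1 - 3*(-5)) + 0)*(R + D)) = 498*(((1 - 3*(-5)) + 0)*(0 - 12)) = 498*(((1 + 15) + 0)*(-12)) = 498*((16 + 0)*(-12)) = 498*(16*(-12)) = 498*(-192) = -95616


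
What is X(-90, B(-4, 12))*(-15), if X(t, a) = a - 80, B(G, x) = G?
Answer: 1260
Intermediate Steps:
X(t, a) = -80 + a
X(-90, B(-4, 12))*(-15) = (-80 - 4)*(-15) = -84*(-15) = 1260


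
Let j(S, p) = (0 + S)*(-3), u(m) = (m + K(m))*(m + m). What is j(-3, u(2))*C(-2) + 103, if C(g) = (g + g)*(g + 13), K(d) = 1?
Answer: -293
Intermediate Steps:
C(g) = 2*g*(13 + g) (C(g) = (2*g)*(13 + g) = 2*g*(13 + g))
u(m) = 2*m*(1 + m) (u(m) = (m + 1)*(m + m) = (1 + m)*(2*m) = 2*m*(1 + m))
j(S, p) = -3*S (j(S, p) = S*(-3) = -3*S)
j(-3, u(2))*C(-2) + 103 = (-3*(-3))*(2*(-2)*(13 - 2)) + 103 = 9*(2*(-2)*11) + 103 = 9*(-44) + 103 = -396 + 103 = -293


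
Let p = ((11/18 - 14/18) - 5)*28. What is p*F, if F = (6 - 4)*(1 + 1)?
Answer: -1736/3 ≈ -578.67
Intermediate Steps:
F = 4 (F = 2*2 = 4)
p = -434/3 (p = ((11*(1/18) - 14*1/18) - 5)*28 = ((11/18 - 7/9) - 5)*28 = (-⅙ - 5)*28 = -31/6*28 = -434/3 ≈ -144.67)
p*F = -434/3*4 = -1736/3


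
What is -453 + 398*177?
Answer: 69993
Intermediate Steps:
-453 + 398*177 = -453 + 70446 = 69993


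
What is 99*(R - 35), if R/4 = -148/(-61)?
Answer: -152757/61 ≈ -2504.2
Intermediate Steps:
R = 592/61 (R = 4*(-148/(-61)) = 4*(-148*(-1/61)) = 4*(148/61) = 592/61 ≈ 9.7049)
99*(R - 35) = 99*(592/61 - 35) = 99*(-1543/61) = -152757/61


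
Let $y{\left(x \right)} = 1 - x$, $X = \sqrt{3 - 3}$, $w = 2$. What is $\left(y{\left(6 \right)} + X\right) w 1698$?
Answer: $-16980$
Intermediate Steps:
$X = 0$ ($X = \sqrt{0} = 0$)
$\left(y{\left(6 \right)} + X\right) w 1698 = \left(\left(1 - 6\right) + 0\right) 2 \cdot 1698 = \left(-5 + 0\right) 2 \cdot 1698 = \left(-5\right) 2 \cdot 1698 = \left(-10\right) 1698 = -16980$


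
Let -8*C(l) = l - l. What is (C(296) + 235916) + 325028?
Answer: 560944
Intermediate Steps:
C(l) = 0 (C(l) = -(l - l)/8 = -⅛*0 = 0)
(C(296) + 235916) + 325028 = (0 + 235916) + 325028 = 235916 + 325028 = 560944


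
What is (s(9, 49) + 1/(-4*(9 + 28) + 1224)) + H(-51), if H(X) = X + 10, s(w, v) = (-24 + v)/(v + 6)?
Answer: -479885/11836 ≈ -40.545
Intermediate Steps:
s(w, v) = (-24 + v)/(6 + v)
H(X) = 10 + X
(s(9, 49) + 1/(-4*(9 + 28) + 1224)) + H(-51) = ((-24 + 49)/(6 + 49) + 1/(-4*(9 + 28) + 1224)) + (10 - 51) = (25/55 + 1/(-4*37 + 1224)) - 41 = ((1/55)*25 + 1/(-148 + 1224)) - 41 = (5/11 + 1/1076) - 41 = 5391/11836 - 41 = -479885/11836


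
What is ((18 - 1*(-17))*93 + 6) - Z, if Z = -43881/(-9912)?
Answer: 10759717/3304 ≈ 3256.6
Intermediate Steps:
Z = 14627/3304 (Z = -43881*(-1)/9912 = -1*(-14627/3304) = 14627/3304 ≈ 4.4271)
((18 - 1*(-17))*93 + 6) - Z = ((18 - 1*(-17))*93 + 6) - 1*14627/3304 = ((18 + 17)*93 + 6) - 14627/3304 = (35*93 + 6) - 14627/3304 = (3255 + 6) - 14627/3304 = 3261 - 14627/3304 = 10759717/3304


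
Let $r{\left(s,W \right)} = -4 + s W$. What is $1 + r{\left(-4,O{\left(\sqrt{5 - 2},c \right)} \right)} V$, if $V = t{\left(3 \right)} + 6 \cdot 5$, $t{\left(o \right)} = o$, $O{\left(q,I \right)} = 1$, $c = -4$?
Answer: $-263$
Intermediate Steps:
$r{\left(s,W \right)} = -4 + W s$
$V = 33$ ($V = 3 + 6 \cdot 5 = 3 + 30 = 33$)
$1 + r{\left(-4,O{\left(\sqrt{5 - 2},c \right)} \right)} V = 1 + \left(-4 + 1 \left(-4\right)\right) 33 = 1 + \left(-4 - 4\right) 33 = 1 - 264 = -263$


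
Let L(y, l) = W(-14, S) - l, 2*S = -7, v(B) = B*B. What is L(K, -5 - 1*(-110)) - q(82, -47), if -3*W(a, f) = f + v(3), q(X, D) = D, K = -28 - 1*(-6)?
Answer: -359/6 ≈ -59.833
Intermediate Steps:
v(B) = B**2
K = -22 (K = -28 + 6 = -22)
S = -7/2 (S = (1/2)*(-7) = -7/2 ≈ -3.5000)
W(a, f) = -3 - f/3 (W(a, f) = -(f + 3**2)/3 = -(f + 9)/3 = -(9 + f)/3 = -3 - f/3)
L(y, l) = -11/6 - l (L(y, l) = (-3 - 1/3*(-7/2)) - l = (-3 + 7/6) - l = -11/6 - l)
L(K, -5 - 1*(-110)) - q(82, -47) = (-11/6 - (-5 - 1*(-110))) - 1*(-47) = (-11/6 - (-5 + 110)) + 47 = (-11/6 - 1*105) + 47 = (-11/6 - 105) + 47 = -641/6 + 47 = -359/6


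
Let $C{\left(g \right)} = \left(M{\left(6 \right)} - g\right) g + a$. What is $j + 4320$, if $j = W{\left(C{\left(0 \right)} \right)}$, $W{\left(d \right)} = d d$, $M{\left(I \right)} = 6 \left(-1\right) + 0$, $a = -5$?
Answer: $4345$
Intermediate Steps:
$M{\left(I \right)} = -6$ ($M{\left(I \right)} = -6 + 0 = -6$)
$C{\left(g \right)} = -5 + g \left(-6 - g\right)$ ($C{\left(g \right)} = \left(-6 - g\right) g - 5 = g \left(-6 - g\right) - 5 = -5 + g \left(-6 - g\right)$)
$W{\left(d \right)} = d^{2}$
$j = 25$ ($j = \left(-5 - 0^{2} - 0\right)^{2} = \left(-5 - 0 + 0\right)^{2} = \left(-5 + 0 + 0\right)^{2} = \left(-5\right)^{2} = 25$)
$j + 4320 = 25 + 4320 = 4345$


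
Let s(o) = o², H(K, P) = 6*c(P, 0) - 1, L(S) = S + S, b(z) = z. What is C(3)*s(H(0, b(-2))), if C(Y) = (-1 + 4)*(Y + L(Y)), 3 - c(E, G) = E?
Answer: 22707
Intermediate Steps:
c(E, G) = 3 - E
L(S) = 2*S
H(K, P) = 17 - 6*P (H(K, P) = 6*(3 - P) - 1 = (18 - 6*P) - 1 = 17 - 6*P)
C(Y) = 9*Y (C(Y) = (-1 + 4)*(Y + 2*Y) = 3*(3*Y) = 9*Y)
C(3)*s(H(0, b(-2))) = (9*3)*(17 - 6*(-2))² = 27*(17 + 12)² = 27*29² = 27*841 = 22707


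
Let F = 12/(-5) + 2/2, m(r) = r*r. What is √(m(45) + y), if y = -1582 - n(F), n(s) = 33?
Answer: √410 ≈ 20.248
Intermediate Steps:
m(r) = r²
F = -7/5 (F = 12*(-⅕) + 2*(½) = -12/5 + 1 = -7/5 ≈ -1.4000)
y = -1615 (y = -1582 - 1*33 = -1582 - 33 = -1615)
√(m(45) + y) = √(45² - 1615) = √(2025 - 1615) = √410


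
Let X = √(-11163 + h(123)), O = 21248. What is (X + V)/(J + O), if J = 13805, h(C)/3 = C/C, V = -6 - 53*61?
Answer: -3239/35053 + 6*I*√310/35053 ≈ -0.092403 + 0.0030137*I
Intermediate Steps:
V = -3239 (V = -6 - 3233 = -3239)
h(C) = 3 (h(C) = 3*(C/C) = 3*1 = 3)
X = 6*I*√310 (X = √(-11163 + 3) = √(-11160) = 6*I*√310 ≈ 105.64*I)
(X + V)/(J + O) = (6*I*√310 - 3239)/(13805 + 21248) = (-3239 + 6*I*√310)/35053 = (-3239 + 6*I*√310)*(1/35053) = -3239/35053 + 6*I*√310/35053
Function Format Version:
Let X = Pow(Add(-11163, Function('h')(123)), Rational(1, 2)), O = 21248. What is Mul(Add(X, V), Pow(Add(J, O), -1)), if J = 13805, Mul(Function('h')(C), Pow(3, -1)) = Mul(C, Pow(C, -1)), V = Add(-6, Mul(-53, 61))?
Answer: Add(Rational(-3239, 35053), Mul(Rational(6, 35053), I, Pow(310, Rational(1, 2)))) ≈ Add(-0.092403, Mul(0.0030137, I))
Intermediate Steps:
V = -3239 (V = Add(-6, -3233) = -3239)
Function('h')(C) = 3 (Function('h')(C) = Mul(3, Mul(C, Pow(C, -1))) = Mul(3, 1) = 3)
X = Mul(6, I, Pow(310, Rational(1, 2))) (X = Pow(Add(-11163, 3), Rational(1, 2)) = Pow(-11160, Rational(1, 2)) = Mul(6, I, Pow(310, Rational(1, 2))) ≈ Mul(105.64, I))
Mul(Add(X, V), Pow(Add(J, O), -1)) = Mul(Add(Mul(6, I, Pow(310, Rational(1, 2))), -3239), Pow(Add(13805, 21248), -1)) = Mul(Add(-3239, Mul(6, I, Pow(310, Rational(1, 2)))), Pow(35053, -1)) = Mul(Add(-3239, Mul(6, I, Pow(310, Rational(1, 2)))), Rational(1, 35053)) = Add(Rational(-3239, 35053), Mul(Rational(6, 35053), I, Pow(310, Rational(1, 2))))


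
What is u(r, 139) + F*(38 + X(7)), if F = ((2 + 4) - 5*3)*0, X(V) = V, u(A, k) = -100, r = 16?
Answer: -100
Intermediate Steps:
F = 0 (F = (6 - 15)*0 = -9*0 = 0)
u(r, 139) + F*(38 + X(7)) = -100 + 0*(38 + 7) = -100 + 0*45 = -100 + 0 = -100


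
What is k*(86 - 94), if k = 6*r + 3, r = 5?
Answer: -264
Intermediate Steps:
k = 33 (k = 6*5 + 3 = 30 + 3 = 33)
k*(86 - 94) = 33*(86 - 94) = 33*(-8) = -264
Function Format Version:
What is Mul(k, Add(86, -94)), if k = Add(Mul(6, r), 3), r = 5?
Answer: -264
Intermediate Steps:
k = 33 (k = Add(Mul(6, 5), 3) = Add(30, 3) = 33)
Mul(k, Add(86, -94)) = Mul(33, Add(86, -94)) = Mul(33, -8) = -264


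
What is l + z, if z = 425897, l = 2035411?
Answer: 2461308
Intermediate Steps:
l + z = 2035411 + 425897 = 2461308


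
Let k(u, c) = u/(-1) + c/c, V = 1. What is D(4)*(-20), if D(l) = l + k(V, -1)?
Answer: -80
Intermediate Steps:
k(u, c) = 1 - u (k(u, c) = u*(-1) + 1 = -u + 1 = 1 - u)
D(l) = l (D(l) = l + (1 - 1*1) = l + (1 - 1) = l + 0 = l)
D(4)*(-20) = 4*(-20) = -80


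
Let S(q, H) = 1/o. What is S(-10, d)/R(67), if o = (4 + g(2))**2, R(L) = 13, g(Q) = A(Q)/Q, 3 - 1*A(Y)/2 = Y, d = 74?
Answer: 1/325 ≈ 0.0030769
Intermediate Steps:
A(Y) = 6 - 2*Y
g(Q) = (6 - 2*Q)/Q
o = 25 (o = (4 + (-2 + 6/2))**2 = (4 + (-2 + 6*(1/2)))**2 = (4 + (-2 + 3))**2 = (4 + 1)**2 = 5**2 = 25)
S(q, H) = 1/25
S(-10, d)/R(67) = (1/25)/13 = (1/25)*(1/13) = 1/325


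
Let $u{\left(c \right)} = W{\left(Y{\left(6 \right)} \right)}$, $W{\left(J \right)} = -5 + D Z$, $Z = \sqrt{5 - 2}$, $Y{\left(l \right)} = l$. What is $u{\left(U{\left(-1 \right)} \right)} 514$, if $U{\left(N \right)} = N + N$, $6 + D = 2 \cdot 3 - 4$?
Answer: $-2570 - 2056 \sqrt{3} \approx -6131.1$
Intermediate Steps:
$D = -4$ ($D = -6 + \left(2 \cdot 3 - 4\right) = -6 + \left(6 - 4\right) = -6 + 2 = -4$)
$Z = \sqrt{3} \approx 1.732$
$U{\left(N \right)} = 2 N$
$W{\left(J \right)} = -5 - 4 \sqrt{3}$
$u{\left(c \right)} = -5 - 4 \sqrt{3}$
$u{\left(U{\left(-1 \right)} \right)} 514 = \left(-5 - 4 \sqrt{3}\right) 514 = -2570 - 2056 \sqrt{3}$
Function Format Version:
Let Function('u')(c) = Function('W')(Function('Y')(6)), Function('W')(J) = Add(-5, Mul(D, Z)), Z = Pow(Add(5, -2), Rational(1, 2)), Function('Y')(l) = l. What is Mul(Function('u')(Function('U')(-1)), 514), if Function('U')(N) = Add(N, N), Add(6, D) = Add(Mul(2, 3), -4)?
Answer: Add(-2570, Mul(-2056, Pow(3, Rational(1, 2)))) ≈ -6131.1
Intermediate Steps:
D = -4 (D = Add(-6, Add(Mul(2, 3), -4)) = Add(-6, Add(6, -4)) = Add(-6, 2) = -4)
Z = Pow(3, Rational(1, 2)) ≈ 1.7320
Function('U')(N) = Mul(2, N)
Function('W')(J) = Add(-5, Mul(-4, Pow(3, Rational(1, 2))))
Function('u')(c) = Add(-5, Mul(-4, Pow(3, Rational(1, 2))))
Mul(Function('u')(Function('U')(-1)), 514) = Mul(Add(-5, Mul(-4, Pow(3, Rational(1, 2)))), 514) = Add(-2570, Mul(-2056, Pow(3, Rational(1, 2))))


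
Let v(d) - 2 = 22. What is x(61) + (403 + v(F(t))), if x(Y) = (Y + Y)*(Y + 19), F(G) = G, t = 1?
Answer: 10187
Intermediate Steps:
v(d) = 24 (v(d) = 2 + 22 = 24)
x(Y) = 2*Y*(19 + Y) (x(Y) = (2*Y)*(19 + Y) = 2*Y*(19 + Y))
x(61) + (403 + v(F(t))) = 2*61*(19 + 61) + (403 + 24) = 2*61*80 + 427 = 9760 + 427 = 10187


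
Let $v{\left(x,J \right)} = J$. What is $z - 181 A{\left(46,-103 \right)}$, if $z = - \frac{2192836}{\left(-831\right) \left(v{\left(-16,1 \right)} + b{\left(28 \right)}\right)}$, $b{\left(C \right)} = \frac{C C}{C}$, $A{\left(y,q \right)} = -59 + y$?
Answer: $\frac{58897783}{24099} \approx 2444.0$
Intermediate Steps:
$b{\left(C \right)} = C$ ($b{\left(C \right)} = \frac{C^{2}}{C} = C$)
$z = \frac{2192836}{24099}$ ($z = - \frac{2192836}{\left(-831\right) \left(1 + 28\right)} = - \frac{2192836}{\left(-831\right) 29} = - \frac{2192836}{-24099} = \left(-2192836\right) \left(- \frac{1}{24099}\right) = \frac{2192836}{24099} \approx 90.993$)
$z - 181 A{\left(46,-103 \right)} = \frac{2192836}{24099} - 181 \left(-59 + 46\right) = \frac{2192836}{24099} - -2353 = \frac{2192836}{24099} + 2353 = \frac{58897783}{24099}$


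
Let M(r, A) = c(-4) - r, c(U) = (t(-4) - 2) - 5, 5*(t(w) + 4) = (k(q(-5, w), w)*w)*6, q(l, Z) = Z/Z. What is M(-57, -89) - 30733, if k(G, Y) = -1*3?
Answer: -153363/5 ≈ -30673.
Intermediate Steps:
q(l, Z) = 1
k(G, Y) = -3
t(w) = -4 - 18*w/5 (t(w) = -4 + (-3*w*6)/5 = -4 + (-18*w)/5 = -4 - 18*w/5)
c(U) = 17/5 (c(U) = ((-4 - 18/5*(-4)) - 2) - 5 = ((-4 + 72/5) - 2) - 5 = (52/5 - 2) - 5 = 42/5 - 5 = 17/5)
M(r, A) = 17/5 - r
M(-57, -89) - 30733 = (17/5 - 1*(-57)) - 30733 = (17/5 + 57) - 30733 = 302/5 - 30733 = -153363/5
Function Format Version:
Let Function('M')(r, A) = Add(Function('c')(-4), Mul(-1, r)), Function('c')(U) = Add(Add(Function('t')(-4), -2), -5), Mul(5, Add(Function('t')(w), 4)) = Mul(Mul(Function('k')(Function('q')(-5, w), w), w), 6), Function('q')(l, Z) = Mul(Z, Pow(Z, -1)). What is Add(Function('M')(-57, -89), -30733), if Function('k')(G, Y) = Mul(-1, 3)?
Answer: Rational(-153363, 5) ≈ -30673.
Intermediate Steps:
Function('q')(l, Z) = 1
Function('k')(G, Y) = -3
Function('t')(w) = Add(-4, Mul(Rational(-18, 5), w)) (Function('t')(w) = Add(-4, Mul(Rational(1, 5), Mul(Mul(-3, w), 6))) = Add(-4, Mul(Rational(1, 5), Mul(-18, w))) = Add(-4, Mul(Rational(-18, 5), w)))
Function('c')(U) = Rational(17, 5) (Function('c')(U) = Add(Add(Add(-4, Mul(Rational(-18, 5), -4)), -2), -5) = Add(Add(Add(-4, Rational(72, 5)), -2), -5) = Add(Add(Rational(52, 5), -2), -5) = Add(Rational(42, 5), -5) = Rational(17, 5))
Function('M')(r, A) = Add(Rational(17, 5), Mul(-1, r))
Add(Function('M')(-57, -89), -30733) = Add(Add(Rational(17, 5), Mul(-1, -57)), -30733) = Add(Add(Rational(17, 5), 57), -30733) = Add(Rational(302, 5), -30733) = Rational(-153363, 5)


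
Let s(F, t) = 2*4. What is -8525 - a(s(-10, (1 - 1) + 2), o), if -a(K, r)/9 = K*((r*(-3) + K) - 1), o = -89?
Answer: 11203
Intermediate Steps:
s(F, t) = 8
a(K, r) = -9*K*(-1 + K - 3*r) (a(K, r) = -9*K*((r*(-3) + K) - 1) = -9*K*((-3*r + K) - 1) = -9*K*((K - 3*r) - 1) = -9*K*(-1 + K - 3*r))
-8525 - a(s(-10, (1 - 1) + 2), o) = -8525 - 9*8*(1 - 1*8 + 3*(-89)) = -8525 - 9*8*(1 - 8 - 267) = -8525 - 9*8*(-274) = -8525 - 1*(-19728) = -8525 + 19728 = 11203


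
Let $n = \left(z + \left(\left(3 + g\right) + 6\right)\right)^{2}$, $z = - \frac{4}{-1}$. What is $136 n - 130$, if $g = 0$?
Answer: $22854$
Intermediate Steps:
$z = 4$ ($z = \left(-4\right) \left(-1\right) = 4$)
$n = 169$ ($n = \left(4 + \left(\left(3 + 0\right) + 6\right)\right)^{2} = \left(4 + \left(3 + 6\right)\right)^{2} = \left(4 + 9\right)^{2} = 13^{2} = 169$)
$136 n - 130 = 136 \cdot 169 - 130 = 22984 - 130 = 22854$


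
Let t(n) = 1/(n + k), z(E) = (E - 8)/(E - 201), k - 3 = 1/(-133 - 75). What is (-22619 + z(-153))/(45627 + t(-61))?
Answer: -96604032725/194873299638 ≈ -0.49573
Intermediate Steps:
k = 623/208 (k = 3 + 1/(-133 - 75) = 3 + 1/(-208) = 3 - 1/208 = 623/208 ≈ 2.9952)
z(E) = (-8 + E)/(-201 + E)
t(n) = 1/(623/208 + n) (t(n) = 1/(n + 623/208) = 1/(623/208 + n))
(-22619 + z(-153))/(45627 + t(-61)) = (-22619 + (-8 - 153)/(-201 - 153))/(45627 + 208/(623 + 208*(-61))) = (-22619 - 161/(-354))/(45627 + 208/(623 - 12688)) = (-22619 - 1/354*(-161))/(45627 + 208/(-12065)) = (-22619 + 161/354)/(45627 + 208*(-1/12065)) = -8006965/(354*(45627 - 208/12065)) = -8006965/(354*550489547/12065) = -8006965/354*12065/550489547 = -96604032725/194873299638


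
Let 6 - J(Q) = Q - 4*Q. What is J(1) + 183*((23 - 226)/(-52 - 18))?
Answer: 5397/10 ≈ 539.70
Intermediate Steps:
J(Q) = 6 + 3*Q (J(Q) = 6 - (Q - 4*Q) = 6 - (-3)*Q = 6 + 3*Q)
J(1) + 183*((23 - 226)/(-52 - 18)) = (6 + 3*1) + 183*((23 - 226)/(-52 - 18)) = (6 + 3) + 183*(-203/(-70)) = 9 + 183*(-203*(-1/70)) = 9 + 183*(29/10) = 9 + 5307/10 = 5397/10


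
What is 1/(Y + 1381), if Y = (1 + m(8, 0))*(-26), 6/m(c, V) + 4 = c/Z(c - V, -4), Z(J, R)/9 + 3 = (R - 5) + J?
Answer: 19/26447 ≈ 0.00071842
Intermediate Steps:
Z(J, R) = -72 + 9*J + 9*R (Z(J, R) = -27 + 9*((R - 5) + J) = -27 + 9*((-5 + R) + J) = -27 + 9*(-5 + J + R) = -27 + (-45 + 9*J + 9*R) = -72 + 9*J + 9*R)
m(c, V) = 6/(-4 + c/(-108 - 9*V + 9*c)) (m(c, V) = 6/(-4 + c/(-72 + 9*(c - V) + 9*(-4))) = 6/(-4 + c/(-72 + (-9*V + 9*c) - 36)) = 6/(-4 + c/(-108 - 9*V + 9*c)))
Y = 208/19 (Y = (1 + 54*(-12 + 8 - 1*0)/(432 - 35*8 + 36*0))*(-26) = (1 + 54*(-12 + 8 + 0)/(432 - 280 + 0))*(-26) = (1 + 54*(-4)/152)*(-26) = (1 + 54*(1/152)*(-4))*(-26) = (1 - 27/19)*(-26) = -8/19*(-26) = 208/19 ≈ 10.947)
1/(Y + 1381) = 1/(208/19 + 1381) = 1/(26447/19) = 19/26447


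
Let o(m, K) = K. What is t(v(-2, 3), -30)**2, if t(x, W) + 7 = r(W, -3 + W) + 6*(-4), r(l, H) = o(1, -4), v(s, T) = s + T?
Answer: 1225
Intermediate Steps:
v(s, T) = T + s
r(l, H) = -4
t(x, W) = -35 (t(x, W) = -7 + (-4 + 6*(-4)) = -7 + (-4 - 24) = -7 - 28 = -35)
t(v(-2, 3), -30)**2 = (-35)**2 = 1225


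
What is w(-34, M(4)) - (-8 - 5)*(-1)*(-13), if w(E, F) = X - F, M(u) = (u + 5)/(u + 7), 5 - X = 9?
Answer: 1806/11 ≈ 164.18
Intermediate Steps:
X = -4 (X = 5 - 1*9 = 5 - 9 = -4)
M(u) = (5 + u)/(7 + u)
w(E, F) = -4 - F
w(-34, M(4)) - (-8 - 5)*(-1)*(-13) = (-4 - (5 + 4)/(7 + 4)) - (-8 - 5)*(-1)*(-13) = (-4 - 9/11) - (-13*(-1))*(-13) = (-4 - 9/11) - 13*(-13) = (-4 - 1*9/11) - 1*(-169) = (-4 - 9/11) + 169 = -53/11 + 169 = 1806/11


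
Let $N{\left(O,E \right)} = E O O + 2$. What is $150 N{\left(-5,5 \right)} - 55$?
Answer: $18995$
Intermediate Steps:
$N{\left(O,E \right)} = 2 + E O^{2}$ ($N{\left(O,E \right)} = E O^{2} + 2 = 2 + E O^{2}$)
$150 N{\left(-5,5 \right)} - 55 = 150 \left(2 + 5 \left(-5\right)^{2}\right) - 55 = 150 \left(2 + 5 \cdot 25\right) - 55 = 150 \left(2 + 125\right) - 55 = 150 \cdot 127 - 55 = 19050 - 55 = 18995$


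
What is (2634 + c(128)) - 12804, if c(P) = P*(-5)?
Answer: -10810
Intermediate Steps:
c(P) = -5*P
(2634 + c(128)) - 12804 = (2634 - 5*128) - 12804 = (2634 - 640) - 12804 = 1994 - 12804 = -10810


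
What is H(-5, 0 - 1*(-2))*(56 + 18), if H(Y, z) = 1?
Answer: 74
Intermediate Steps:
H(-5, 0 - 1*(-2))*(56 + 18) = 1*(56 + 18) = 1*74 = 74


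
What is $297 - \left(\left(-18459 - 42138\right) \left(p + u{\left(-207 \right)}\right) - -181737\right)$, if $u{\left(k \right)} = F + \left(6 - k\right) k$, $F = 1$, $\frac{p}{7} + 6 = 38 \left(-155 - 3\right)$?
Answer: $-5221218960$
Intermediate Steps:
$p = -42070$ ($p = -42 + 7 \cdot 38 \left(-155 - 3\right) = -42 + 7 \cdot 38 \left(-158\right) = -42 + 7 \left(-6004\right) = -42 - 42028 = -42070$)
$u{\left(k \right)} = 1 + k \left(6 - k\right)$ ($u{\left(k \right)} = 1 + \left(6 - k\right) k = 1 + k \left(6 - k\right)$)
$297 - \left(\left(-18459 - 42138\right) \left(p + u{\left(-207 \right)}\right) - -181737\right) = 297 - \left(\left(-18459 - 42138\right) \left(-42070 + \left(1 - \left(-207\right)^{2} + 6 \left(-207\right)\right)\right) - -181737\right) = 297 - \left(- 60597 \left(-42070 - 44090\right) + 181737\right) = 297 - \left(\left(-60597\right) \left(-86160\right) + 181737\right) = 297 - \left(5221037520 + 181737\right) = 297 - 5221219257 = -5221218960$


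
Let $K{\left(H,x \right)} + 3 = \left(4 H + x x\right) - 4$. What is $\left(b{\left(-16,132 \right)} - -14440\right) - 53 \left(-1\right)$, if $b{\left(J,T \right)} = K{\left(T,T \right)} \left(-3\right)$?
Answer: $-39342$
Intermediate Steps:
$K{\left(H,x \right)} = -7 + x^{2} + 4 H$ ($K{\left(H,x \right)} = -3 - \left(4 - 4 H - x x\right) = -3 - \left(4 - x^{2} - 4 H\right) = -3 + \left(-4 + x^{2} + 4 H\right) = -7 + x^{2} + 4 H$)
$b{\left(J,T \right)} = 21 - 12 T - 3 T^{2}$ ($b{\left(J,T \right)} = \left(-7 + T^{2} + 4 T\right) \left(-3\right) = 21 - 12 T - 3 T^{2}$)
$\left(b{\left(-16,132 \right)} - -14440\right) - 53 \left(-1\right) = \left(\left(21 - 1584 - 3 \cdot 132^{2}\right) - -14440\right) - 53 \left(-1\right) = \left(\left(21 - 1584 - 52272\right) + 14440\right) - -53 = \left(\left(21 - 1584 - 52272\right) + 14440\right) + 53 = \left(-53835 + 14440\right) + 53 = -39395 + 53 = -39342$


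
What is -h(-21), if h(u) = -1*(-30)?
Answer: -30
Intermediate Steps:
h(u) = 30
-h(-21) = -1*30 = -30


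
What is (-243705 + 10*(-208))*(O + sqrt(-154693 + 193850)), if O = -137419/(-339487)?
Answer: -33775528915/339487 - 245785*sqrt(39157) ≈ -4.8736e+7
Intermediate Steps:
O = 137419/339487 (O = -137419*(-1/339487) = 137419/339487 ≈ 0.40478)
(-243705 + 10*(-208))*(O + sqrt(-154693 + 193850)) = (-243705 + 10*(-208))*(137419/339487 + sqrt(-154693 + 193850)) = (-243705 - 2080)*(137419/339487 + sqrt(39157)) = -245785*(137419/339487 + sqrt(39157)) = -33775528915/339487 - 245785*sqrt(39157)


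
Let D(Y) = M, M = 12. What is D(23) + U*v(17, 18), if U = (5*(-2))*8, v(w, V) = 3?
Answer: -228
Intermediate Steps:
D(Y) = 12
U = -80 (U = -10*8 = -80)
D(23) + U*v(17, 18) = 12 - 80*3 = 12 - 240 = -228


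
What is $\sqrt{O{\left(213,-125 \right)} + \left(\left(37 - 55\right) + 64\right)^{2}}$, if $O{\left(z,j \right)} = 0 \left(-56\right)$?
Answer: $46$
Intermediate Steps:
$O{\left(z,j \right)} = 0$
$\sqrt{O{\left(213,-125 \right)} + \left(\left(37 - 55\right) + 64\right)^{2}} = \sqrt{0 + \left(\left(37 - 55\right) + 64\right)^{2}} = \sqrt{0 + \left(-18 + 64\right)^{2}} = \sqrt{0 + 46^{2}} = \sqrt{0 + 2116} = \sqrt{2116} = 46$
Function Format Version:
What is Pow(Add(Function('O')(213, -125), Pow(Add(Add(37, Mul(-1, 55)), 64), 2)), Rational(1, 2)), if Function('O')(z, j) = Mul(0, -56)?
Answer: 46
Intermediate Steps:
Function('O')(z, j) = 0
Pow(Add(Function('O')(213, -125), Pow(Add(Add(37, Mul(-1, 55)), 64), 2)), Rational(1, 2)) = Pow(Add(0, Pow(Add(Add(37, Mul(-1, 55)), 64), 2)), Rational(1, 2)) = Pow(Add(0, Pow(Add(Add(37, -55), 64), 2)), Rational(1, 2)) = Pow(Add(0, Pow(Add(-18, 64), 2)), Rational(1, 2)) = Pow(Add(0, Pow(46, 2)), Rational(1, 2)) = Pow(Add(0, 2116), Rational(1, 2)) = Pow(2116, Rational(1, 2)) = 46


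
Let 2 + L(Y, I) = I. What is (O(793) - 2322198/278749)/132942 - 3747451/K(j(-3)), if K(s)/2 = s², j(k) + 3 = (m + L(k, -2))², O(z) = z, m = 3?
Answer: -69435487326885293/148229798232 ≈ -4.6843e+5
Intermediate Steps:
L(Y, I) = -2 + I
j(k) = -2 (j(k) = -3 + (3 + (-2 - 2))² = -3 + (3 - 4)² = -3 + (-1)² = -3 + 1 = -2)
K(s) = 2*s²
(O(793) - 2322198/278749)/132942 - 3747451/K(j(-3)) = (793 - 2322198/278749)/132942 - 3747451/(2*(-2)²) = (793 - 2322198*1/278749)*(1/132942) - 3747451/(2*4) = (793 - 2322198/278749)*(1/132942) - 3747451/8 = (218725759/278749)*(1/132942) - 3747451*⅛ = 218725759/37057449558 - 3747451/8 = -69435487326885293/148229798232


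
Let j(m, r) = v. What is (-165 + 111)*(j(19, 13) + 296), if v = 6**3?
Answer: -27648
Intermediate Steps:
v = 216
j(m, r) = 216
(-165 + 111)*(j(19, 13) + 296) = (-165 + 111)*(216 + 296) = -54*512 = -27648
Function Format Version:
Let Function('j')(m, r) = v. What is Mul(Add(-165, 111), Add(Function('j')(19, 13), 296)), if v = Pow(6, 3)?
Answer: -27648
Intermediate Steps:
v = 216
Function('j')(m, r) = 216
Mul(Add(-165, 111), Add(Function('j')(19, 13), 296)) = Mul(Add(-165, 111), Add(216, 296)) = Mul(-54, 512) = -27648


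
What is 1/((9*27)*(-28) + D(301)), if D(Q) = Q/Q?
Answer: -1/6803 ≈ -0.00014699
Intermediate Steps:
D(Q) = 1
1/((9*27)*(-28) + D(301)) = 1/((9*27)*(-28) + 1) = 1/(243*(-28) + 1) = 1/(-6804 + 1) = 1/(-6803) = -1/6803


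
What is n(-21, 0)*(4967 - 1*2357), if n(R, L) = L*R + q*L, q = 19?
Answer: 0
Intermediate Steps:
n(R, L) = 19*L + L*R (n(R, L) = L*R + 19*L = 19*L + L*R)
n(-21, 0)*(4967 - 1*2357) = (0*(19 - 21))*(4967 - 1*2357) = (0*(-2))*(4967 - 2357) = 0*2610 = 0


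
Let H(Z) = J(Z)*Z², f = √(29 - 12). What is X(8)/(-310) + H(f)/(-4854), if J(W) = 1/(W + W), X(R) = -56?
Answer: 28/155 - √17/9708 ≈ 0.18022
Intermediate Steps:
f = √17 ≈ 4.1231
J(W) = 1/(2*W)
H(Z) = Z/2 (H(Z) = (1/(2*Z))*Z² = Z/2)
X(8)/(-310) + H(f)/(-4854) = -56/(-310) + (√17/2)/(-4854) = -56*(-1/310) + (√17/2)*(-1/4854) = 28/155 - √17/9708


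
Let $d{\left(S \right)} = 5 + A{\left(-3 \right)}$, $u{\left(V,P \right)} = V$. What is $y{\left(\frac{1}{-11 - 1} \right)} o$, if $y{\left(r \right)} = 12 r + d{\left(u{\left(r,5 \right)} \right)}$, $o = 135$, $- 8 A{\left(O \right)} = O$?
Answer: $\frac{4725}{8} \approx 590.63$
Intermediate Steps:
$A{\left(O \right)} = - \frac{O}{8}$
$d{\left(S \right)} = \frac{43}{8}$ ($d{\left(S \right)} = 5 - - \frac{3}{8} = 5 + \frac{3}{8} = \frac{43}{8}$)
$y{\left(r \right)} = \frac{43}{8} + 12 r$ ($y{\left(r \right)} = 12 r + \frac{43}{8} = \frac{43}{8} + 12 r$)
$y{\left(\frac{1}{-11 - 1} \right)} o = \left(\frac{43}{8} + \frac{12}{-11 - 1}\right) 135 = \left(\frac{43}{8} + \frac{12}{-12}\right) 135 = \left(\frac{43}{8} + 12 \left(- \frac{1}{12}\right)\right) 135 = \left(\frac{43}{8} - 1\right) 135 = \frac{35}{8} \cdot 135 = \frac{4725}{8}$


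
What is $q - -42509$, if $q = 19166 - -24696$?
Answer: $86371$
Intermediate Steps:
$q = 43862$ ($q = 19166 + 24696 = 43862$)
$q - -42509 = 43862 - -42509 = 43862 + 42509 = 86371$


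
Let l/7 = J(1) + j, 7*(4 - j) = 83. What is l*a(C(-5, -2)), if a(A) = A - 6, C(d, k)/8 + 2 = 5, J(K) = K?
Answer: -864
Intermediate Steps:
C(d, k) = 24 (C(d, k) = -16 + 8*5 = -16 + 40 = 24)
j = -55/7 (j = 4 - ⅐*83 = 4 - 83/7 = -55/7 ≈ -7.8571)
a(A) = -6 + A
l = -48 (l = 7*(1 - 55/7) = 7*(-48/7) = -48)
l*a(C(-5, -2)) = -48*(-6 + 24) = -48*18 = -864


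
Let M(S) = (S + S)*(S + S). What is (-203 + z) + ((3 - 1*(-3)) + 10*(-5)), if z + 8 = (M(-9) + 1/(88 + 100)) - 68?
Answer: 189/188 ≈ 1.0053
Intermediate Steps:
M(S) = 4*S² (M(S) = (2*S)*(2*S) = 4*S²)
z = 46625/188 (z = -8 + ((4*(-9)² + 1/(88 + 100)) - 68) = -8 + ((4*81 + 1/188) - 68) = -8 + ((324 + 1/188) - 68) = -8 + (60913/188 - 68) = -8 + 48129/188 = 46625/188 ≈ 248.01)
(-203 + z) + ((3 - 1*(-3)) + 10*(-5)) = (-203 + 46625/188) + ((3 - 1*(-3)) + 10*(-5)) = 8461/188 + ((3 + 3) - 50) = 8461/188 + (6 - 50) = 8461/188 - 44 = 189/188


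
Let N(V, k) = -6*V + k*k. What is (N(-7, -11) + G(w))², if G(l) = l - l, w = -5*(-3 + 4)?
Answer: 26569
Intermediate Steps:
N(V, k) = k² - 6*V (N(V, k) = -6*V + k² = k² - 6*V)
w = -5 (w = -5*1 = -5)
G(l) = 0
(N(-7, -11) + G(w))² = (((-11)² - 6*(-7)) + 0)² = ((121 + 42) + 0)² = (163 + 0)² = 163² = 26569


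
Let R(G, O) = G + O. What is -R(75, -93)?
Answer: 18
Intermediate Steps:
-R(75, -93) = -(75 - 93) = -1*(-18) = 18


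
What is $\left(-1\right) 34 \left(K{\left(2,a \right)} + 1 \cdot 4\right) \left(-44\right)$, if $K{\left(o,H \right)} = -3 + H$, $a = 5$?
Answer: $8976$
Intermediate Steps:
$\left(-1\right) 34 \left(K{\left(2,a \right)} + 1 \cdot 4\right) \left(-44\right) = \left(-1\right) 34 \left(\left(-3 + 5\right) + 1 \cdot 4\right) \left(-44\right) = - 34 \left(2 + 4\right) \left(-44\right) = \left(-34\right) 6 \left(-44\right) = \left(-204\right) \left(-44\right) = 8976$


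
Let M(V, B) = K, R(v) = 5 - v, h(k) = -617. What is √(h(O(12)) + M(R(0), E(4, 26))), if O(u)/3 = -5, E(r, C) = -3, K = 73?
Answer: 4*I*√34 ≈ 23.324*I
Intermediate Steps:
O(u) = -15 (O(u) = 3*(-5) = -15)
M(V, B) = 73
√(h(O(12)) + M(R(0), E(4, 26))) = √(-617 + 73) = √(-544) = 4*I*√34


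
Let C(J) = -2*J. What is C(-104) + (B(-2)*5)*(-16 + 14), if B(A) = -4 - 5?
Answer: 298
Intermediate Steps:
B(A) = -9
C(-104) + (B(-2)*5)*(-16 + 14) = -2*(-104) + (-9*5)*(-16 + 14) = 208 - 45*(-2) = 208 + 90 = 298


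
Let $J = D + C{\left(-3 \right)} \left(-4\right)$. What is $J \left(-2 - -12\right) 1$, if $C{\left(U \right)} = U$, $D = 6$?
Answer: $180$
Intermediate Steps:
$J = 18$ ($J = 6 - -12 = 6 + 12 = 18$)
$J \left(-2 - -12\right) 1 = 18 \left(-2 - -12\right) 1 = 18 \left(-2 + 12\right) 1 = 18 \cdot 10 \cdot 1 = 180 \cdot 1 = 180$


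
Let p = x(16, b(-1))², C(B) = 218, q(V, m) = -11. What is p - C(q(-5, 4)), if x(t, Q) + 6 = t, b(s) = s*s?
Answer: -118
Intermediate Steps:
b(s) = s²
x(t, Q) = -6 + t
p = 100 (p = (-6 + 16)² = 10² = 100)
p - C(q(-5, 4)) = 100 - 1*218 = 100 - 218 = -118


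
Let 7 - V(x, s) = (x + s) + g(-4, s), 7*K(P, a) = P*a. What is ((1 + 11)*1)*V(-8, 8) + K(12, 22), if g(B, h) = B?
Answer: 1188/7 ≈ 169.71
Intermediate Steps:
K(P, a) = P*a/7 (K(P, a) = (P*a)/7 = P*a/7)
V(x, s) = 11 - s - x (V(x, s) = 7 - ((x + s) - 4) = 7 - ((s + x) - 4) = 7 - (-4 + s + x) = 7 + (4 - s - x) = 11 - s - x)
((1 + 11)*1)*V(-8, 8) + K(12, 22) = ((1 + 11)*1)*(11 - 1*8 - 1*(-8)) + (⅐)*12*22 = (12*1)*(11 - 8 + 8) + 264/7 = 12*11 + 264/7 = 132 + 264/7 = 1188/7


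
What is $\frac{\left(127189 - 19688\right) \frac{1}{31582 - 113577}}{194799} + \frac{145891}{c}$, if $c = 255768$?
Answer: $\frac{776740974039229}{1361755211690280} \approx 0.5704$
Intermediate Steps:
$\frac{\left(127189 - 19688\right) \frac{1}{31582 - 113577}}{194799} + \frac{145891}{c} = \frac{\left(127189 - 19688\right) \frac{1}{31582 - 113577}}{194799} + \frac{145891}{255768} = \frac{107501}{-81995} \cdot \frac{1}{194799} + 145891 \cdot \frac{1}{255768} = 107501 \left(- \frac{1}{81995}\right) \frac{1}{194799} + \frac{145891}{255768} = \left(- \frac{107501}{81995}\right) \frac{1}{194799} + \frac{145891}{255768} = - \frac{107501}{15972544005} + \frac{145891}{255768} = \frac{776740974039229}{1361755211690280}$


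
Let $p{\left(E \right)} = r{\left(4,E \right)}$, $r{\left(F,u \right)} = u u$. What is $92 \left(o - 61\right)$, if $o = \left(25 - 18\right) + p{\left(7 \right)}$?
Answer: $-460$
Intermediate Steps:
$r{\left(F,u \right)} = u^{2}$
$p{\left(E \right)} = E^{2}$
$o = 56$ ($o = \left(25 - 18\right) + 7^{2} = \left(25 - 18\right) + 49 = 7 + 49 = 56$)
$92 \left(o - 61\right) = 92 \left(56 - 61\right) = 92 \left(-5\right) = -460$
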